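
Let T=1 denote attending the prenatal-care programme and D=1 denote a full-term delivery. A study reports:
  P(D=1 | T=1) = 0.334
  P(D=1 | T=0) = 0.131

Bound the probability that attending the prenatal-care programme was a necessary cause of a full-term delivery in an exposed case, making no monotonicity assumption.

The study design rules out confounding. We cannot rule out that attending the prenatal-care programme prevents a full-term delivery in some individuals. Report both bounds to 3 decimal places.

0.608 ≤ PN ≤ 1.000

Let p₁ = 0.334, p₀ = 0.131.
Under exogeneity alone the bounds on PN are max{0,(p₁−p₀)/p₁} ≤ PN ≤ min{1,(1−p₀)/p₁}.
  lower = (p₁ − p₀)/p₁ = 0.203 / 0.334 ≈ 0.6078
  upper = min{1, (1 − p₀)/p₁} = 0.869 / 0.334 ≈ 2.6018 → capped at 1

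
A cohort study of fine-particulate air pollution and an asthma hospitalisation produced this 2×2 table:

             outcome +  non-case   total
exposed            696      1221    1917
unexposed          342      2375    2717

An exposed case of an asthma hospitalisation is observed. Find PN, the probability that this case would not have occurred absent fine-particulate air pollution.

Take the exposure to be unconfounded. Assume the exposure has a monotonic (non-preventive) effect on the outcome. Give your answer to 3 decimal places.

p₁ = P(outcome | exposed) = 696/1917 = 0.36307
p₀ = P(outcome | unexposed) = 342/2717 = 0.12587
Under exogeneity and monotonicity, PN = (p₁ − p₀) / p₁.
PN = (0.36307 − 0.12587) / 0.36307 = 0.23719 / 0.36307 ≈ 0.6533

PN ≈ 0.653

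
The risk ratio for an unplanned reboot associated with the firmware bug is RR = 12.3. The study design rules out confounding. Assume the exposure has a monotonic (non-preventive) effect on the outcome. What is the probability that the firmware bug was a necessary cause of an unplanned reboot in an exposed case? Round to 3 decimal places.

PN ≈ 0.919

Under exogeneity and monotonicity, PN = (RR − 1) / RR = 1 − 1/RR.
PN = (12.3 − 1) / 12.3 = 11.3 / 12.3 ≈ 0.9187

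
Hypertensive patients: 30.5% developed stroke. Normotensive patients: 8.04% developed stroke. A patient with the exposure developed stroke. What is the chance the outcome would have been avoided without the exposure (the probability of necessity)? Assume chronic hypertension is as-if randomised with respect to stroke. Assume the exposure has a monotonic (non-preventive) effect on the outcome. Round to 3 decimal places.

p₁ = 0.305, p₀ = 0.0804.
Under exogeneity and monotonicity, PN = (p₁ − p₀) / p₁.
PN = (0.305 − 0.0804) / 0.305 = 0.2246 / 0.305 ≈ 0.7364

PN ≈ 0.736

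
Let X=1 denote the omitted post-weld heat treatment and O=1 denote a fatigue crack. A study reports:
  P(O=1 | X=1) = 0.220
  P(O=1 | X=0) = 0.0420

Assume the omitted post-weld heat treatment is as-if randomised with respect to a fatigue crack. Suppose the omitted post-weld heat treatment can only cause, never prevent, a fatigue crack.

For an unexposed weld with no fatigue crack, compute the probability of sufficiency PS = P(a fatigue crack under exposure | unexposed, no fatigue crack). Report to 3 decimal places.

Let p₁ = 0.22, p₀ = 0.042.
Under exogeneity and monotonicity, PS = (p₁ − p₀) / (1 − p₀).
PS = (0.22 − 0.042) / (1 − 0.042) = 0.178 / 0.958 ≈ 0.1858

PS ≈ 0.186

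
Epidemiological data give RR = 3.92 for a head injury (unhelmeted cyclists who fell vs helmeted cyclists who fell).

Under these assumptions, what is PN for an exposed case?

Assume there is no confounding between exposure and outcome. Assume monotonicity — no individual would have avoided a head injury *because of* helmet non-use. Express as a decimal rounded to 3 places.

PN ≈ 0.745

Under exogeneity and monotonicity, PN = (RR − 1) / RR = 1 − 1/RR.
PN = (3.92 − 1) / 3.92 = 2.92 / 3.92 ≈ 0.7449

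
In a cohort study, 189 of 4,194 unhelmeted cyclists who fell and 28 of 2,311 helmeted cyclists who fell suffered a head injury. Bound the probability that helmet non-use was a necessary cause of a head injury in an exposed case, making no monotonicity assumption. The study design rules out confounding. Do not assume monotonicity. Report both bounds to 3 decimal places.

0.731 ≤ PN ≤ 1.000

p₁ = P(outcome | exposed) = 189/4194 = 0.045064
p₀ = P(outcome | unexposed) = 28/2311 = 0.012116
Under exogeneity alone the bounds on PN are max{0,(p₁−p₀)/p₁} ≤ PN ≤ min{1,(1−p₀)/p₁}.
  lower = (p₁ − p₀)/p₁ = 0.032948 / 0.045064 ≈ 0.7311
  upper = min{1, (1 − p₀)/p₁} = 0.98788 / 0.045064 ≈ 21.9216 → capped at 1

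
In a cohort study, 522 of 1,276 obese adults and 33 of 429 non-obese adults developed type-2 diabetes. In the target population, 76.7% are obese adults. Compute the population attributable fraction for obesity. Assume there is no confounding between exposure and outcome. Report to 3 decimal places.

p₁ = P(outcome | exposed) = 522/1276 = 0.40909
p₀ = P(outcome | unexposed) = 33/429 = 0.076923
Overall risk P(Y=1) = π·p₁ + (1−π)·p₀ = 0.767×0.40909 + 0.233×0.076923 = 0.3317.
Under exogeneity, PAF = [P(Y=1) − p₀] / P(Y=1).
PAF = (0.3317 − 0.076923) / 0.3317 ≈ 0.7681

PAF ≈ 0.768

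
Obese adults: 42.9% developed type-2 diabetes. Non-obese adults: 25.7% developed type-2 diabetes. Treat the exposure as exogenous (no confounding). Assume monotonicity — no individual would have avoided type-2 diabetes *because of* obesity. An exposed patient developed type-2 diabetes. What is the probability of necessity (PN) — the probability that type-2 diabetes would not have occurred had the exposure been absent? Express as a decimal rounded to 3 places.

PN ≈ 0.401

p₁ = 0.429, p₀ = 0.257.
Under exogeneity and monotonicity, PN = (p₁ − p₀) / p₁.
PN = (0.429 − 0.257) / 0.429 = 0.172 / 0.429 ≈ 0.4009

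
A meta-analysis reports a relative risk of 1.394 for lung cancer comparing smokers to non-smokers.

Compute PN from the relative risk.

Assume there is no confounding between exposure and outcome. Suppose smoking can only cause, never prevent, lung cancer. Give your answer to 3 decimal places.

PN ≈ 0.283

Under exogeneity and monotonicity, PN = (RR − 1) / RR = 1 − 1/RR.
PN = (1.394 − 1) / 1.394 = 0.394 / 1.394 ≈ 0.2826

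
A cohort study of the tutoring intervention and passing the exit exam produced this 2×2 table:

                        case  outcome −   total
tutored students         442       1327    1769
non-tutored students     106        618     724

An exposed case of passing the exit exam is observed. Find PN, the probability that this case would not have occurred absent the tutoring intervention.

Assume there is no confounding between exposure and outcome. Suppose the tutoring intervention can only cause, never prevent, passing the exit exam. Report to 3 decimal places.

PN ≈ 0.414

p₁ = P(outcome | exposed) = 442/1769 = 0.24986
p₀ = P(outcome | unexposed) = 106/724 = 0.14641
Under exogeneity and monotonicity, PN = (p₁ − p₀)/p₁.
PN = (0.24986 − 0.14641) / 0.24986 ≈ 0.4140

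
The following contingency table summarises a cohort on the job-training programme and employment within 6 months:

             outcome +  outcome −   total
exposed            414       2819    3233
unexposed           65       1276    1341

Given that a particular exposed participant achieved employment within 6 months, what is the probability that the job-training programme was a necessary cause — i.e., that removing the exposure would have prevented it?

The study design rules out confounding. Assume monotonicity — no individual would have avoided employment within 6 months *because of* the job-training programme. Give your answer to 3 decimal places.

p₁ = P(outcome | exposed) = 414/3233 = 0.12805
p₀ = P(outcome | unexposed) = 65/1341 = 0.048471
Under exogeneity and monotonicity, PN = (p₁ − p₀) / p₁.
PN = (0.12805 − 0.048471) / 0.12805 = 0.079583 / 0.12805 ≈ 0.6215

PN ≈ 0.621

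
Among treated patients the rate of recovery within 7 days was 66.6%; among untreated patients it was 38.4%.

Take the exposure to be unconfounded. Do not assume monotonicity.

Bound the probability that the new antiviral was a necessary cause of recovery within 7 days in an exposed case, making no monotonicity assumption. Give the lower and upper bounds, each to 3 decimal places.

p₁ = 0.666, p₀ = 0.384.
Under exogeneity alone the bounds on PN are max{0,(p₁−p₀)/p₁} ≤ PN ≤ min{1,(1−p₀)/p₁}.
  lower = (p₁ − p₀)/p₁ = 0.282 / 0.666 ≈ 0.4234
  upper = min{1, (1 − p₀)/p₁} = 0.616 / 0.666 ≈ 0.9249

0.423 ≤ PN ≤ 0.925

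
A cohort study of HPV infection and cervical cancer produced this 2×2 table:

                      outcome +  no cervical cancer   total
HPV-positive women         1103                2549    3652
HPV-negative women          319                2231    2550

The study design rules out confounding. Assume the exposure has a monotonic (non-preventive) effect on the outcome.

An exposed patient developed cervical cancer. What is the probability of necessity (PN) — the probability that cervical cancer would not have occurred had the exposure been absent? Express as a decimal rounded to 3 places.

p₁ = P(outcome | exposed) = 1103/3652 = 0.30203
p₀ = P(outcome | unexposed) = 319/2550 = 0.1251
Under exogeneity and monotonicity, PN = (p₁ − p₀)/p₁.
PN = (0.30203 − 0.1251) / 0.30203 ≈ 0.5858

PN ≈ 0.586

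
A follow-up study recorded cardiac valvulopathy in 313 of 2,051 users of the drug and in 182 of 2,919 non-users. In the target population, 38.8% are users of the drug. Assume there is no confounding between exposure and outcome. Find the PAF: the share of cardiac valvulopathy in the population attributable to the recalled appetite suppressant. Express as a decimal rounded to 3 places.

PAF ≈ 0.360

p₁ = P(outcome | exposed) = 313/2051 = 0.15261
p₀ = P(outcome | unexposed) = 182/2919 = 0.06235
Overall risk P(Y=1) = π·p₁ + (1−π)·p₀ = 0.388×0.15261 + 0.612×0.06235 = 0.09737.
Under exogeneity, PAF = [P(Y=1) − p₀] / P(Y=1).
PAF = (0.09737 − 0.06235) / 0.09737 ≈ 0.3597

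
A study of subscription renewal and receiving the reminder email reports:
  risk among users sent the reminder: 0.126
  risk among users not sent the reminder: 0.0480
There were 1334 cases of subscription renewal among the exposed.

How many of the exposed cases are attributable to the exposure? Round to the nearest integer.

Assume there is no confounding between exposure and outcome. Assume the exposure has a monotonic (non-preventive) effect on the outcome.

Let p₁ = 0.126, p₀ = 0.048.
PN = (p₁ − p₀)/p₁ = (0.126 − 0.048) / 0.126 ≈ 0.61905.
Attributable cases ≈ PN × (exposed cases) = 0.61905 × 1334 ≈ 825.81.

about 826 cases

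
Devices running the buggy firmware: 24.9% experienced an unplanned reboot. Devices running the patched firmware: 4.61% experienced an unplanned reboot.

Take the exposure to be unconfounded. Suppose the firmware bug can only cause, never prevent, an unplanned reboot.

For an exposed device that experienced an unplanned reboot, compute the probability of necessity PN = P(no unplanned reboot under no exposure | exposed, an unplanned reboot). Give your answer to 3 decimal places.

p₁ = 0.249, p₀ = 0.0461.
Under exogeneity and monotonicity, PN = (p₁ − p₀) / p₁.
PN = (0.249 − 0.0461) / 0.249 = 0.2029 / 0.249 ≈ 0.8149

PN ≈ 0.815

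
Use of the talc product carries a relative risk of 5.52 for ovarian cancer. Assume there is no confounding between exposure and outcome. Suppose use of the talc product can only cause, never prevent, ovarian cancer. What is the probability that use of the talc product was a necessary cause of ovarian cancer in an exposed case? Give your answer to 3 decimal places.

Under exogeneity and monotonicity, PN = (RR − 1) / RR = 1 − 1/RR.
PN = (5.52 − 1) / 5.52 = 4.52 / 5.52 ≈ 0.8188

PN ≈ 0.819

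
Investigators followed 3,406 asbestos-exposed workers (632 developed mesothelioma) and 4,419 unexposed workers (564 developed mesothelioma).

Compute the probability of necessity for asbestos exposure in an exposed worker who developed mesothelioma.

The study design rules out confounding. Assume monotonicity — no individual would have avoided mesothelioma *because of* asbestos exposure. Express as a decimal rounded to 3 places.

PN ≈ 0.312

p₁ = P(outcome | exposed) = 632/3406 = 0.18555
p₀ = P(outcome | unexposed) = 564/4419 = 0.12763
Under exogeneity and monotonicity, PN = (p₁ − p₀) / p₁.
PN = (0.18555 − 0.12763) / 0.18555 = 0.057924 / 0.18555 ≈ 0.3122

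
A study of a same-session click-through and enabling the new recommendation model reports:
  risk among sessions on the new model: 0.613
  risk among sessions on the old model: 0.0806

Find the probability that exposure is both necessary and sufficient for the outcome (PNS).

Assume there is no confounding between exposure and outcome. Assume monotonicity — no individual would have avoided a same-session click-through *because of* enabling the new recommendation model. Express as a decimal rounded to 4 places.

Let p₁ = 0.613, p₀ = 0.0806.
Under exogeneity and monotonicity, PNS = p₁ − p₀.
PNS = 0.613 − 0.0806 = 0.5324

PNS ≈ 0.5324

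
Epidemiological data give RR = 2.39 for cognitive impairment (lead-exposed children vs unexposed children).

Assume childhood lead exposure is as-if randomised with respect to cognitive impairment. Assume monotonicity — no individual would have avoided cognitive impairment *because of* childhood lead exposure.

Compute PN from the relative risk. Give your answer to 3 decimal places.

PN ≈ 0.582

Under exogeneity and monotonicity, PN = (RR − 1) / RR = 1 − 1/RR.
PN = (2.39 − 1) / 2.39 = 1.39 / 2.39 ≈ 0.5816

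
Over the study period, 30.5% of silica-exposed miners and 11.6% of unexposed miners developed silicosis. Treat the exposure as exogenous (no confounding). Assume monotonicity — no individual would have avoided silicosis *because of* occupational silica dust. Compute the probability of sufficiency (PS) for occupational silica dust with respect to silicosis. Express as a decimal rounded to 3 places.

p₁ = 0.305, p₀ = 0.116.
Under exogeneity and monotonicity, PS = (p₁ − p₀) / (1 − p₀).
PS = (0.305 − 0.116) / (1 − 0.116) = 0.189 / 0.884 ≈ 0.2138

PS ≈ 0.214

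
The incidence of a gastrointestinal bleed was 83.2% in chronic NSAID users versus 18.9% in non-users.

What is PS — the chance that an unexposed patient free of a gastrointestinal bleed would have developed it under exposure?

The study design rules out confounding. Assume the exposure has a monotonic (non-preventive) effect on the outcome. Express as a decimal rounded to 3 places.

PS ≈ 0.793

p₁ = 0.832, p₀ = 0.189.
Under exogeneity and monotonicity, PS = (p₁ − p₀) / (1 − p₀).
PS = (0.832 − 0.189) / (1 − 0.189) = 0.643 / 0.811 ≈ 0.7928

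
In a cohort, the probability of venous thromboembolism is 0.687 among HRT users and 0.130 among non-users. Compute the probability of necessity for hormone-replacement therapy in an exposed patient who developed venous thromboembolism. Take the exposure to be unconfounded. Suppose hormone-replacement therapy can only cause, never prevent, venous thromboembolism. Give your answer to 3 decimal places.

Let p₁ = 0.687, p₀ = 0.13.
Under exogeneity and monotonicity, PN = (p₁ − p₀) / p₁.
PN = (0.687 − 0.13) / 0.687 = 0.557 / 0.687 ≈ 0.8108

PN ≈ 0.811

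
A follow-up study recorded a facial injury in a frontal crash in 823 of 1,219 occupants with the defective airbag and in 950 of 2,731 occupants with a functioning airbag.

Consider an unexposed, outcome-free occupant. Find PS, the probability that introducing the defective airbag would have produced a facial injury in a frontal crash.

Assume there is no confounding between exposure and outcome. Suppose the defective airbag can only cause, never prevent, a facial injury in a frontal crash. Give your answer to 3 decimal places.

p₁ = P(outcome | exposed) = 823/1219 = 0.67514
p₀ = P(outcome | unexposed) = 950/2731 = 0.34786
Under exogeneity and monotonicity, PS = (p₁ − p₀) / (1 − p₀).
PS = (0.67514 − 0.34786) / (1 − 0.34786) = 0.32729 / 0.65214 ≈ 0.5019

PS ≈ 0.502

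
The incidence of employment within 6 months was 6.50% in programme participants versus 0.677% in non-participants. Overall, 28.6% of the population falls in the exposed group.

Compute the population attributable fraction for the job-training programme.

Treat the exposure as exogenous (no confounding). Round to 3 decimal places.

p₁ = 0.065, p₀ = 0.00677.
Overall risk P(Y=1) = π·p₁ + (1−π)·p₀ = 0.286×0.065 + 0.714×0.00677 = 0.023424.
Under exogeneity, PAF = [P(Y=1) − p₀] / P(Y=1).
PAF = (0.023424 − 0.00677) / 0.023424 ≈ 0.7110

PAF ≈ 0.711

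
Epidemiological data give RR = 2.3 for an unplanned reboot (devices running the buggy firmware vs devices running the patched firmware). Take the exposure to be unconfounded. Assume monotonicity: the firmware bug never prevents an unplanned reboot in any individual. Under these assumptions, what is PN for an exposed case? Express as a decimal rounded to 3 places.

Under exogeneity and monotonicity, PN = (RR − 1) / RR = 1 − 1/RR.
PN = (2.3 − 1) / 2.3 = 1.3 / 2.3 ≈ 0.5652

PN ≈ 0.565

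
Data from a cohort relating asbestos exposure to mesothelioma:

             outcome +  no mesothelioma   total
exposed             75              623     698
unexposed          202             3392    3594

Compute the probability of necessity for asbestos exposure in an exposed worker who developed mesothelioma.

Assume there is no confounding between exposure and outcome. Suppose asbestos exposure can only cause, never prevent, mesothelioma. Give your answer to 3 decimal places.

PN ≈ 0.477

p₁ = P(outcome | exposed) = 75/698 = 0.10745
p₀ = P(outcome | unexposed) = 202/3594 = 0.056205
Under exogeneity and monotonicity, PN = (p₁ − p₀)/p₁.
PN = (0.10745 − 0.056205) / 0.10745 ≈ 0.4769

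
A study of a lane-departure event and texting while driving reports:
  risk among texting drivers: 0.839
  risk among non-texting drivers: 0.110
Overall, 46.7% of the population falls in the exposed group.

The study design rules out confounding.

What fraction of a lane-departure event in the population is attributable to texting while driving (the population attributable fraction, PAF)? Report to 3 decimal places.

Let p₁ = 0.839, p₀ = 0.11.
Overall risk P(Y=1) = π·p₁ + (1−π)·p₀ = 0.467×0.839 + 0.533×0.11 = 0.45044.
Under exogeneity, PAF = [P(Y=1) − p₀] / P(Y=1).
PAF = (0.45044 − 0.11) / 0.45044 ≈ 0.7558

PAF ≈ 0.756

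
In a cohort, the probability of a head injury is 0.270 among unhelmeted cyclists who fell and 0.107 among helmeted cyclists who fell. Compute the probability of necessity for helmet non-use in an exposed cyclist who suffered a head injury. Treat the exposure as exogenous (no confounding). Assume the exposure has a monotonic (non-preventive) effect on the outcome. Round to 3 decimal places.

Let p₁ = 0.27, p₀ = 0.107.
Under exogeneity and monotonicity, PN = (p₁ − p₀) / p₁.
PN = (0.27 − 0.107) / 0.27 = 0.163 / 0.27 ≈ 0.6037

PN ≈ 0.604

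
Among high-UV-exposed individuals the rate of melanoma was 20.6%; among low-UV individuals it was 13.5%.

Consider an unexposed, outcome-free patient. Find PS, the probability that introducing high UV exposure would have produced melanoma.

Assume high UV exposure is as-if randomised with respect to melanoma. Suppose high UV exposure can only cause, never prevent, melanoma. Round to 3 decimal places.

p₁ = 0.206, p₀ = 0.135.
Under exogeneity and monotonicity, PS = (p₁ − p₀) / (1 − p₀).
PS = (0.206 − 0.135) / (1 − 0.135) = 0.071 / 0.865 ≈ 0.0821

PS ≈ 0.082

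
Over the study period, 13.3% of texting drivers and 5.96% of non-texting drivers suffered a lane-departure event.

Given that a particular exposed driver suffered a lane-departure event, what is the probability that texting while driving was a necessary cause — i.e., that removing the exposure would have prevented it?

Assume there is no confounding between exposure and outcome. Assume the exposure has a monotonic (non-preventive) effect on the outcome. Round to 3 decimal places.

p₁ = 0.133, p₀ = 0.0596.
Under exogeneity and monotonicity, PN = (p₁ − p₀) / p₁.
PN = (0.133 − 0.0596) / 0.133 = 0.0734 / 0.133 ≈ 0.5519

PN ≈ 0.552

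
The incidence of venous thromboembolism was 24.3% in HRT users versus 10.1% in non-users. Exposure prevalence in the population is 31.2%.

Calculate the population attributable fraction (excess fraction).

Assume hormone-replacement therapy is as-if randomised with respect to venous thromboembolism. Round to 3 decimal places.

PAF ≈ 0.305

p₁ = 0.243, p₀ = 0.101.
Overall risk P(Y=1) = π·p₁ + (1−π)·p₀ = 0.312×0.243 + 0.688×0.101 = 0.1453.
Under exogeneity, PAF = [P(Y=1) − p₀] / P(Y=1).
PAF = (0.1453 − 0.101) / 0.1453 ≈ 0.3049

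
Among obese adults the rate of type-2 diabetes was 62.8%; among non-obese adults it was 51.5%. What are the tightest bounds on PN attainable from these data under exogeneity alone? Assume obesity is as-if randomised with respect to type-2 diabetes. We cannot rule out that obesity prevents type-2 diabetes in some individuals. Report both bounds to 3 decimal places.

0.180 ≤ PN ≤ 0.772

p₁ = 0.628, p₀ = 0.515.
Under exogeneity alone the bounds on PN are max{0,(p₁−p₀)/p₁} ≤ PN ≤ min{1,(1−p₀)/p₁}.
  lower = (p₁ − p₀)/p₁ = 0.113 / 0.628 ≈ 0.1799
  upper = min{1, (1 − p₀)/p₁} = 0.485 / 0.628 ≈ 0.7723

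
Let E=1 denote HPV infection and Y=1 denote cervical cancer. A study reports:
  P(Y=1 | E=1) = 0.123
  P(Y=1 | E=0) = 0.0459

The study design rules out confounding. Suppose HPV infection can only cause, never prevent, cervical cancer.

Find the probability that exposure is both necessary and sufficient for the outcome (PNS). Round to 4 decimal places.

PNS ≈ 0.0771

Let p₁ = 0.123, p₀ = 0.0459.
Under exogeneity and monotonicity, PNS = p₁ − p₀.
PNS = 0.123 − 0.0459 = 0.0771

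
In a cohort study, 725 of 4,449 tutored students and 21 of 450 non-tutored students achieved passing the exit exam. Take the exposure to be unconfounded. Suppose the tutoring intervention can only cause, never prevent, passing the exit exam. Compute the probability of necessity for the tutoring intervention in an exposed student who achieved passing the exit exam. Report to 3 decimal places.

PN ≈ 0.714

p₁ = P(outcome | exposed) = 725/4449 = 0.16296
p₀ = P(outcome | unexposed) = 21/450 = 0.046667
Under exogeneity and monotonicity, PN = (p₁ − p₀) / p₁.
PN = (0.16296 − 0.046667) / 0.16296 = 0.11629 / 0.16296 ≈ 0.7136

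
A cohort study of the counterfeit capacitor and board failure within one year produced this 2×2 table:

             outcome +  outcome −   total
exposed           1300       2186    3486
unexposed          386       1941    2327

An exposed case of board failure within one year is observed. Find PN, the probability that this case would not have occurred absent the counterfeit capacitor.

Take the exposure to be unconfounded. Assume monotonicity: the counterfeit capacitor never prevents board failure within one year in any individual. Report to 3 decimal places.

PN ≈ 0.555

p₁ = P(outcome | exposed) = 1300/3486 = 0.37292
p₀ = P(outcome | unexposed) = 386/2327 = 0.16588
Under exogeneity and monotonicity, PN = (p₁ − p₀)/p₁.
PN = (0.37292 − 0.16588) / 0.37292 ≈ 0.5552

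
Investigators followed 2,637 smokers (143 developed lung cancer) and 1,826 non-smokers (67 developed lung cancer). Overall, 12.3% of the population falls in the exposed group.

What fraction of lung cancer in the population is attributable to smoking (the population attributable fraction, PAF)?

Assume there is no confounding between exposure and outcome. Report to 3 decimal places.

PAF ≈ 0.056

p₁ = P(outcome | exposed) = 143/2637 = 0.054228
p₀ = P(outcome | unexposed) = 67/1826 = 0.036692
Overall risk P(Y=1) = π·p₁ + (1−π)·p₀ = 0.123×0.054228 + 0.877×0.036692 = 0.038849.
Under exogeneity, PAF = [P(Y=1) − p₀] / P(Y=1).
PAF = (0.038849 − 0.036692) / 0.038849 ≈ 0.0555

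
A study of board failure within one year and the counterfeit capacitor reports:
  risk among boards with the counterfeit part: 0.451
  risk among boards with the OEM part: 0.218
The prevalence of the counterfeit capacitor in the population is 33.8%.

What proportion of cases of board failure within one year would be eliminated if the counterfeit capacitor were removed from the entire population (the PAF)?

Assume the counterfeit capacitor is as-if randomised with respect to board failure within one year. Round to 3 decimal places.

Let p₁ = 0.451, p₀ = 0.218.
Overall risk P(Y=1) = π·p₁ + (1−π)·p₀ = 0.338×0.451 + 0.662×0.218 = 0.29675.
Under exogeneity, PAF = [P(Y=1) − p₀] / P(Y=1).
PAF = (0.29675 − 0.218) / 0.29675 ≈ 0.2654

PAF ≈ 0.265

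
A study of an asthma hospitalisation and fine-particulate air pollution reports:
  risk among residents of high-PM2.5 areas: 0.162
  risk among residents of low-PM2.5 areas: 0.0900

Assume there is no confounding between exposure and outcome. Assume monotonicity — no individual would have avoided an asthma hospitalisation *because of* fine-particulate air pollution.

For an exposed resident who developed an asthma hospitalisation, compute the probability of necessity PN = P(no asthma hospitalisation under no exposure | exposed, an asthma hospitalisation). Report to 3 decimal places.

Let p₁ = 0.162, p₀ = 0.09.
Under exogeneity and monotonicity, PN = (p₁ − p₀) / p₁.
PN = (0.162 − 0.09) / 0.162 = 0.072 / 0.162 ≈ 0.4444

PN ≈ 0.444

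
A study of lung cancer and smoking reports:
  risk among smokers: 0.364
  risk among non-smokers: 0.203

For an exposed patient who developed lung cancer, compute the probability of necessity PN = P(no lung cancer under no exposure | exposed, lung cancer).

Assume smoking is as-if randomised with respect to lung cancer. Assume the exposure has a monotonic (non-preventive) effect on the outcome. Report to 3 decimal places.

PN ≈ 0.442

Let p₁ = 0.364, p₀ = 0.203.
Under exogeneity and monotonicity, PN = (p₁ − p₀) / p₁.
PN = (0.364 − 0.203) / 0.364 = 0.161 / 0.364 ≈ 0.4423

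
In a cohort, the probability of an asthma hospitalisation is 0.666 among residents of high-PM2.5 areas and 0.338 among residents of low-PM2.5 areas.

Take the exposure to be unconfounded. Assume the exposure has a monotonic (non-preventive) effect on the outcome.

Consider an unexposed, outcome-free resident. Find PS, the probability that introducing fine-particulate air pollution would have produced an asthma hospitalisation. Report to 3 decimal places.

Let p₁ = 0.666, p₀ = 0.338.
Under exogeneity and monotonicity, PS = (p₁ − p₀) / (1 − p₀).
PS = (0.666 − 0.338) / (1 − 0.338) = 0.328 / 0.662 ≈ 0.4955

PS ≈ 0.495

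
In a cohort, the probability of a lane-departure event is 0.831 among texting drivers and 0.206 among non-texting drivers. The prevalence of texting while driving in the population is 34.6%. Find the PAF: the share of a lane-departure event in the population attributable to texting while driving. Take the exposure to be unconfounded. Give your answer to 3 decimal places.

Let p₁ = 0.831, p₀ = 0.206.
Overall risk P(Y=1) = π·p₁ + (1−π)·p₀ = 0.346×0.831 + 0.654×0.206 = 0.42225.
Under exogeneity, PAF = [P(Y=1) − p₀] / P(Y=1).
PAF = (0.42225 − 0.206) / 0.42225 ≈ 0.5121

PAF ≈ 0.512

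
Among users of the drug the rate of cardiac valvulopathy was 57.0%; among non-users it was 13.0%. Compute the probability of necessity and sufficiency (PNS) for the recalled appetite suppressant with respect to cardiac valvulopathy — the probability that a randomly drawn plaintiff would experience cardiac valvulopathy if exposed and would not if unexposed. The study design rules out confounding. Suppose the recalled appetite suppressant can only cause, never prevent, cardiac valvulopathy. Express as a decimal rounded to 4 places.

p₁ = 0.57, p₀ = 0.13.
Under exogeneity and monotonicity, PNS = p₁ − p₀.
PNS = 0.57 − 0.13 = 0.44

PNS ≈ 0.4400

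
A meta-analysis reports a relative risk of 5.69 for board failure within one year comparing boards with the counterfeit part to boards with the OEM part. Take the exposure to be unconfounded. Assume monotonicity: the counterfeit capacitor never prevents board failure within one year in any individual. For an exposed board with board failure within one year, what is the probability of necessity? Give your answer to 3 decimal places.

PN ≈ 0.824

Under exogeneity and monotonicity, PN = (RR − 1) / RR = 1 − 1/RR.
PN = (5.69 − 1) / 5.69 = 4.69 / 5.69 ≈ 0.8243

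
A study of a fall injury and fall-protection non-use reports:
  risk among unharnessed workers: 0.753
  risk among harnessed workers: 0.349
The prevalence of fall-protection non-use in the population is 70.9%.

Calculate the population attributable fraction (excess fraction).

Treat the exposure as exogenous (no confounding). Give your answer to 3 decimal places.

Let p₁ = 0.753, p₀ = 0.349.
Overall risk P(Y=1) = π·p₁ + (1−π)·p₀ = 0.709×0.753 + 0.291×0.349 = 0.63544.
Under exogeneity, PAF = [P(Y=1) − p₀] / P(Y=1).
PAF = (0.63544 − 0.349) / 0.63544 ≈ 0.4508

PAF ≈ 0.451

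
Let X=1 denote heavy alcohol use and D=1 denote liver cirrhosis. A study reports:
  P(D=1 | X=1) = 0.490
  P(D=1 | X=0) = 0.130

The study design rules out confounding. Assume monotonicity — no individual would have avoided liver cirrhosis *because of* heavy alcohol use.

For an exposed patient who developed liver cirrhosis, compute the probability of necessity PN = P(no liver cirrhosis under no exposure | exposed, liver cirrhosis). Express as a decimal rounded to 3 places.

Let p₁ = 0.49, p₀ = 0.13.
Under exogeneity and monotonicity, PN = (p₁ − p₀) / p₁.
PN = (0.49 − 0.13) / 0.49 = 0.36 / 0.49 ≈ 0.7347

PN ≈ 0.735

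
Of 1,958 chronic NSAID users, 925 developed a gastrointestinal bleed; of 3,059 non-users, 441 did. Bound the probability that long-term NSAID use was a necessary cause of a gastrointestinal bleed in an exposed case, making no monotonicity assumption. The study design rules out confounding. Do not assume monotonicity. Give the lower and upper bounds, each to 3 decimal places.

0.695 ≤ PN ≤ 1.000

p₁ = P(outcome | exposed) = 925/1958 = 0.47242
p₀ = P(outcome | unexposed) = 441/3059 = 0.14416
Under exogeneity alone the bounds on PN are max{0,(p₁−p₀)/p₁} ≤ PN ≤ min{1,(1−p₀)/p₁}.
  lower = (p₁ − p₀)/p₁ = 0.32826 / 0.47242 ≈ 0.6948
  upper = min{1, (1 − p₀)/p₁} = 0.85584 / 0.47242 ≈ 1.8116 → capped at 1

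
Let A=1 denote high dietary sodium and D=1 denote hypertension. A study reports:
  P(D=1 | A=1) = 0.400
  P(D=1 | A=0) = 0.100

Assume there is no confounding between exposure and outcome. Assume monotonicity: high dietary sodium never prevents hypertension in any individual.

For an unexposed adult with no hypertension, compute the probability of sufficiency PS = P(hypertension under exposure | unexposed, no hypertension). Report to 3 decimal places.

Let p₁ = 0.4, p₀ = 0.1.
Under exogeneity and monotonicity, PS = (p₁ − p₀) / (1 − p₀).
PS = (0.4 − 0.1) / (1 − 0.1) = 0.3 / 0.9 ≈ 0.3333

PS ≈ 0.333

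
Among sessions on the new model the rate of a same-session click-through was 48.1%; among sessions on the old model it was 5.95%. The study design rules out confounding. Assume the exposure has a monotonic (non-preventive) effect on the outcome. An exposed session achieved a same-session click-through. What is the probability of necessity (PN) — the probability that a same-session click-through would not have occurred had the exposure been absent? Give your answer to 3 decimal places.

p₁ = 0.481, p₀ = 0.0595.
Under exogeneity and monotonicity, PN = (p₁ − p₀) / p₁.
PN = (0.481 − 0.0595) / 0.481 = 0.4215 / 0.481 ≈ 0.8763

PN ≈ 0.876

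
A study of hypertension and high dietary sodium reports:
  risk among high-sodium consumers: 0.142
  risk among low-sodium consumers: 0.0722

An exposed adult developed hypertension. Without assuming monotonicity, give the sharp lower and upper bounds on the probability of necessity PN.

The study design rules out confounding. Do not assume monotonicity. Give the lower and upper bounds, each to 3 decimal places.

0.492 ≤ PN ≤ 1.000

Let p₁ = 0.142, p₀ = 0.0722.
Under exogeneity alone the bounds on PN are max{0,(p₁−p₀)/p₁} ≤ PN ≤ min{1,(1−p₀)/p₁}.
  lower = (p₁ − p₀)/p₁ = 0.0698 / 0.142 ≈ 0.4915
  upper = min{1, (1 − p₀)/p₁} = 0.9278 / 0.142 ≈ 6.5338 → capped at 1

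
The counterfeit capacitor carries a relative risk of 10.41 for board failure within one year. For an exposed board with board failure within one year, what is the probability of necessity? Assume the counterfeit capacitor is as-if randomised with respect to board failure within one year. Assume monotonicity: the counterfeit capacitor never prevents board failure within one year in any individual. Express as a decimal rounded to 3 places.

PN ≈ 0.904

Under exogeneity and monotonicity, PN = (RR − 1) / RR = 1 − 1/RR.
PN = (10.41 − 1) / 10.41 = 9.41 / 10.41 ≈ 0.9039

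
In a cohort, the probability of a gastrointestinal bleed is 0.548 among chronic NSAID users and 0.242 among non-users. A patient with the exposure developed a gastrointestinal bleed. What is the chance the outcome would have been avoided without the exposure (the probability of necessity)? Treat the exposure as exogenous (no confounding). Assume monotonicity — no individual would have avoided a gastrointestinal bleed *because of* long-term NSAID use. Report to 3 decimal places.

PN ≈ 0.558

Let p₁ = 0.548, p₀ = 0.242.
Under exogeneity and monotonicity, PN = (p₁ − p₀) / p₁.
PN = (0.548 − 0.242) / 0.548 = 0.306 / 0.548 ≈ 0.5584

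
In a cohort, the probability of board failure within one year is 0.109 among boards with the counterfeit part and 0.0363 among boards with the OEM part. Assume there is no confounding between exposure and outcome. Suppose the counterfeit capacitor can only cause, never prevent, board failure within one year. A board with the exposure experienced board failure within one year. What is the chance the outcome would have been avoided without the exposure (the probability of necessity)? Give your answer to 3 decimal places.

PN ≈ 0.667

Let p₁ = 0.109, p₀ = 0.0363.
Under exogeneity and monotonicity, PN = (p₁ − p₀) / p₁.
PN = (0.109 − 0.0363) / 0.109 = 0.0727 / 0.109 ≈ 0.6670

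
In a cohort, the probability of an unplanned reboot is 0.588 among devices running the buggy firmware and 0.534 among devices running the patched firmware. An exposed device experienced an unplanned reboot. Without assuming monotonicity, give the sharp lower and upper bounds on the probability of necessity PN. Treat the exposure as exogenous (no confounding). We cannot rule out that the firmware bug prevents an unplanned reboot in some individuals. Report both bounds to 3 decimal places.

0.092 ≤ PN ≤ 0.793

Let p₁ = 0.588, p₀ = 0.534.
Under exogeneity alone the bounds on PN are max{0,(p₁−p₀)/p₁} ≤ PN ≤ min{1,(1−p₀)/p₁}.
  lower = (p₁ − p₀)/p₁ = 0.054 / 0.588 ≈ 0.0918
  upper = min{1, (1 − p₀)/p₁} = 0.466 / 0.588 ≈ 0.7925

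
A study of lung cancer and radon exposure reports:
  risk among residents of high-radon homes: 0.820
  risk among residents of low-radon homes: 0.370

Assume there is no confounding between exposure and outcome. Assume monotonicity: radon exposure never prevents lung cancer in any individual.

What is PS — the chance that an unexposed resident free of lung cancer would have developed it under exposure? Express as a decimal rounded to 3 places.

PS ≈ 0.714

Let p₁ = 0.82, p₀ = 0.37.
Under exogeneity and monotonicity, PS = (p₁ − p₀) / (1 − p₀).
PS = (0.82 − 0.37) / (1 − 0.37) = 0.45 / 0.63 ≈ 0.7143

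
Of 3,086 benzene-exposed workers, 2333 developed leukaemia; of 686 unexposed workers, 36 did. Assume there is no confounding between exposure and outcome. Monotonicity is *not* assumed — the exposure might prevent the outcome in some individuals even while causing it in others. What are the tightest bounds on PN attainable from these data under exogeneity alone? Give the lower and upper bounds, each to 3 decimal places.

p₁ = P(outcome | exposed) = 2333/3086 = 0.75599
p₀ = P(outcome | unexposed) = 36/686 = 0.052478
Under exogeneity alone the bounds on PN are max{0,(p₁−p₀)/p₁} ≤ PN ≤ min{1,(1−p₀)/p₁}.
  lower = (p₁ − p₀)/p₁ = 0.70352 / 0.75599 ≈ 0.9306
  upper = min{1, (1 − p₀)/p₁} = 0.94752 / 0.75599 ≈ 1.2533 → capped at 1

0.931 ≤ PN ≤ 1.000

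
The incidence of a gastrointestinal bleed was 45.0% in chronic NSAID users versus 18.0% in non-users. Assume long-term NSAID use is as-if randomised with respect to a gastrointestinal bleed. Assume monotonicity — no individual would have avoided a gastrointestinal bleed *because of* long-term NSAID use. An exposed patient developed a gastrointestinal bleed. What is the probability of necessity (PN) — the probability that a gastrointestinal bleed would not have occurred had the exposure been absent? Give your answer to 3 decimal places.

PN ≈ 0.600

p₁ = 0.45, p₀ = 0.18.
Under exogeneity and monotonicity, PN = (p₁ − p₀) / p₁.
PN = (0.45 − 0.18) / 0.45 = 0.27 / 0.45 ≈ 0.6000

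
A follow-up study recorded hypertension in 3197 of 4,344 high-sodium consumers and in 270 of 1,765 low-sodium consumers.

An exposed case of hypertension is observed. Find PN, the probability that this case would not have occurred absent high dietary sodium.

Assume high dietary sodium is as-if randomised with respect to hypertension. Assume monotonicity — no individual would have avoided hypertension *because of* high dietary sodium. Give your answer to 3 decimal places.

p₁ = P(outcome | exposed) = 3197/4344 = 0.73596
p₀ = P(outcome | unexposed) = 270/1765 = 0.15297
Under exogeneity and monotonicity, PN = (p₁ − p₀) / p₁.
PN = (0.73596 − 0.15297) / 0.73596 = 0.58298 / 0.73596 ≈ 0.7921

PN ≈ 0.792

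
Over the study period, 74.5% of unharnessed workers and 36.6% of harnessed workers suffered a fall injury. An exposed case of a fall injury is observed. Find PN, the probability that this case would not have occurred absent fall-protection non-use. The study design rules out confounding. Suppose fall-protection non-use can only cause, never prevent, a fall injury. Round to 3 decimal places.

PN ≈ 0.509

p₁ = 0.745, p₀ = 0.366.
Under exogeneity and monotonicity, PN = (p₁ − p₀) / p₁.
PN = (0.745 − 0.366) / 0.745 = 0.379 / 0.745 ≈ 0.5087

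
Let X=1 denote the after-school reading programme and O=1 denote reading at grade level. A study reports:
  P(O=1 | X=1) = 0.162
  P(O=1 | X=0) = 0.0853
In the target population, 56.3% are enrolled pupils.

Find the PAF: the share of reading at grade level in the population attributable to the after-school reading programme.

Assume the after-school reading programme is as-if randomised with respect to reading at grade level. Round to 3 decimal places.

Let p₁ = 0.162, p₀ = 0.0853.
Overall risk P(Y=1) = π·p₁ + (1−π)·p₀ = 0.563×0.162 + 0.437×0.0853 = 0.12848.
Under exogeneity, PAF = [P(Y=1) − p₀] / P(Y=1).
PAF = (0.12848 − 0.0853) / 0.12848 ≈ 0.3361

PAF ≈ 0.336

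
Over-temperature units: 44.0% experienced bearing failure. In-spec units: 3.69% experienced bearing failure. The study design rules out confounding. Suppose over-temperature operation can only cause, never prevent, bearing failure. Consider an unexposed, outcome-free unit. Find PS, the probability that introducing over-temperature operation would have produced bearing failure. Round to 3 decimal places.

PS ≈ 0.419

p₁ = 0.44, p₀ = 0.0369.
Under exogeneity and monotonicity, PS = (p₁ − p₀) / (1 − p₀).
PS = (0.44 − 0.0369) / (1 − 0.0369) = 0.4031 / 0.9631 ≈ 0.4185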